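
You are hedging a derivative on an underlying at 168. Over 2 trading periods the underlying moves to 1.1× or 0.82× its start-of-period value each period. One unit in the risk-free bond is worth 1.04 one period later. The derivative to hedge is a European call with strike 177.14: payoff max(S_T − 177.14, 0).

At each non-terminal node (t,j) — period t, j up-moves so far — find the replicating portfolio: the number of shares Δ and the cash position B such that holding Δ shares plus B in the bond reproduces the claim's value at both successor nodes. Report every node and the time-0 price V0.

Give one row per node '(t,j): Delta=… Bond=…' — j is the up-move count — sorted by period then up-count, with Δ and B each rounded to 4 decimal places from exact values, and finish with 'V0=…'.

The replicating-portfolio and risk-neutral prices coincide; use p* = (1.04−0.82)/(1.1−0.82) = 0.7857 for the latter.
Payoff layer (t=2): V(2,0)=0.0000, V(2,1)=0.0000, V(2,2)=26.1400
Node (1,0) S=137.7600: V=(p*·0.0000+(1−p*)·0.0000)/1.04=0.0000; Δ=(0.0000−0.0000)/(151.5360−112.9632)=0.0000; B=V−Δ·S=0.0000
Node (1,1) S=184.8000: V=(p*·26.1400+(1−p*)·0.0000)/1.04=19.7486; Δ=(26.1400−0.0000)/(203.2800−151.5360)=0.5052; B=V−Δ·S=-73.6085
Node (0,0) S=168.0000: V=(p*·19.7486+(1−p*)·0.0000)/1.04=14.9200; Δ=(19.7486−0.0000)/(184.8000−137.7600)=0.4198; B=V−Δ·S=-55.6108
The time-0 hedge costs 14.9200, which is the no-arbitrage price.

(0,0): Delta=0.4198 Bond=-55.6108
(1,0): Delta=0.0000 Bond=0.0000
(1,1): Delta=0.5052 Bond=-73.6085
V0=14.9200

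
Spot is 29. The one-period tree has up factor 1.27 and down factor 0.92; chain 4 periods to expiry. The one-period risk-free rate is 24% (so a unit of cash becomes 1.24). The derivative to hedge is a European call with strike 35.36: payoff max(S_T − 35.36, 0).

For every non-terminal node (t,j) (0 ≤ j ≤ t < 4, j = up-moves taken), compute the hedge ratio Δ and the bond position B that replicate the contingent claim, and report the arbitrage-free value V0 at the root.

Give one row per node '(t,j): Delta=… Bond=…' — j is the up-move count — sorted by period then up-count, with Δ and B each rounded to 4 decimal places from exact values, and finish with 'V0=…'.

(0,0): Delta=0.9928 Bond=-14.7403
(1,0): Delta=0.9230 Bond=-16.4168
(1,1): Delta=0.9975 Bond=-18.4525
(2,0): Delta=0.3630 Bond=-6.6109
(2,1): Delta=0.9611 Bond=-21.6455
(2,2): Delta=1.0000 Bond=-22.9969
(3,0): Delta=0.0000 Bond=0.0000
(3,1): Delta=0.3877 Bond=-8.9660
(3,2): Delta=1.0000 Bond=-28.5161
(3,3): Delta=1.0000 Bond=-28.5161
V0=14.0505

Since d<R<u, set p* = (R−d)/(u−d) = 0.9143; price each node as the discounted p*-expectation of its children.
At expiry t=4: V(4,0)=0.0000, V(4,1)=0.0000, V(4,2)=4.2296, V(4,3)=19.2909, V(4,4)=40.0819
Node (3,0) S=22.5820: V=(p*·0.0000+(1−p*)·0.0000)/1.24=0.0000; Δ=(0.0000−0.0000)/(28.6791−20.7754)=0.0000; B=V−Δ·S=0.0000
Node (3,1) S=31.1729: V=(p*·4.2296+(1−p*)·0.0000)/1.24=3.1186; Δ=(4.2296−0.0000)/(39.5896−28.6791)=0.3877; B=V−Δ·S=-8.9660
Node (3,2) S=43.0322: V=(p*·19.2909+(1−p*)·4.2296)/1.24=14.5160; Δ=(19.2909−4.2296)/(54.6509−39.5896)=1.0000; B=V−Δ·S=-28.5161
Node (3,3) S=59.4031: V=(p*·40.0819+(1−p*)·19.2909)/1.24=30.8870; Δ=(40.0819−19.2909)/(75.4419−54.6509)=1.0000; B=V−Δ·S=-28.5161
Node (2,0) S=24.5456: V=(p*·3.1186+(1−p*)·0.0000)/1.24=2.2994; Δ=(3.1186−0.0000)/(31.1729−22.5820)=0.3630; B=V−Δ·S=-6.6109
Node (2,1) S=33.8836: V=(p*·14.5160+(1−p*)·3.1186)/1.24=10.9186; Δ=(14.5160−3.1186)/(43.0322−31.1729)=0.9611; B=V−Δ·S=-21.6455
Node (2,2) S=46.7741: V=(p*·30.8870+(1−p*)·14.5160)/1.24=23.7772; Δ=(30.8870−14.5160)/(59.4031−43.0322)=1.0000; B=V−Δ·S=-22.9969
Node (1,0) S=26.6800: V=(p*·10.9186+(1−p*)·2.2994)/1.24=8.2096; Δ=(10.9186−2.2994)/(33.8836−24.5456)=0.9230; B=V−Δ·S=-16.4168
Node (1,1) S=36.8300: V=(p*·23.7772+(1−p*)·10.9186)/1.24=18.2863; Δ=(23.7772−10.9186)/(46.7741−33.8836)=0.9975; B=V−Δ·S=-18.4525
Node (0,0) S=29.0000: V=(p*·18.2863+(1−p*)·8.2096)/1.24=14.0505; Δ=(18.2863−8.2096)/(36.8300−26.6800)=0.9928; B=V−Δ·S=-14.7403
Self-financing check: at every node Δ·S+B equals the discounted successor values.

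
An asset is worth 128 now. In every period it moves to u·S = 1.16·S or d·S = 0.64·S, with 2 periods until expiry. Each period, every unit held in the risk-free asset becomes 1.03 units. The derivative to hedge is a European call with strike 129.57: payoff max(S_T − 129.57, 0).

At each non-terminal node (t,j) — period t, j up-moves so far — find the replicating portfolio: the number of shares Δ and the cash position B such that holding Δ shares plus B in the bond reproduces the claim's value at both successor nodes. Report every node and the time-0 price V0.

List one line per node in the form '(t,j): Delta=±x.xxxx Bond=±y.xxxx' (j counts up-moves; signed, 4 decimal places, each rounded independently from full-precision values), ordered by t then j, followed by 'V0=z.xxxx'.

(0,0): Delta=0.4668 Bond=-37.1239
(1,0): Delta=0.0000 Bond=0.0000
(1,1): Delta=0.5526 Bond=-50.9835
V0=22.6224

The replicating-portfolio and risk-neutral prices coincide; use p* = (1.03−0.64)/(1.16−0.64) = 0.7500 for the latter.
Terminal values V(2,·): V(2,0)=0.0000, V(2,1)=0.0000, V(2,2)=42.6668
Node (1,0) S=81.9200: V=(p*·0.0000+(1−p*)·0.0000)/1.03=0.0000; Δ=(0.0000−0.0000)/(95.0272−52.4288)=0.0000; B=V−Δ·S=0.0000
Node (1,1) S=148.4800: V=(p*·42.6668+(1−p*)·0.0000)/1.03=31.0681; Δ=(42.6668−0.0000)/(172.2368−95.0272)=0.5526; B=V−Δ·S=-50.9835
Node (0,0) S=128.0000: V=(p*·31.0681+(1−p*)·0.0000)/1.03=22.6224; Δ=(31.0681−0.0000)/(148.4800−81.9200)=0.4668; B=V−Δ·S=-37.1239
The time-0 hedge costs 22.6224, which is the no-arbitrage price.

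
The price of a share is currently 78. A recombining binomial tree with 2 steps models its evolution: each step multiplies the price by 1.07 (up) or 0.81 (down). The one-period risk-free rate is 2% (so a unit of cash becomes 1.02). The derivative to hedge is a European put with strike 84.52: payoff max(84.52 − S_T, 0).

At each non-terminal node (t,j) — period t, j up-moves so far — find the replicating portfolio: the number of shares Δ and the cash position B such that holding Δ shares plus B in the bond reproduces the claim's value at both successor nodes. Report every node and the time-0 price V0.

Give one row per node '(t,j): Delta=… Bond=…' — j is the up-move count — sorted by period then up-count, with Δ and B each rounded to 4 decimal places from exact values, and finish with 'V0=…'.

Under the risk-neutral measure, an up-move has probability p* = (R−d)/(u−d) = 0.8077 and values discount at R = 1.02.
Terminal payoffs: V(2,0)=33.3442, V(2,1)=16.9174, V(2,2)=0.0000
Node (1,0) S=63.1800: V=(p*·16.9174+(1−p*)·33.3442)/1.02=19.6827; Δ=(16.9174−33.3442)/(67.6026−51.1758)=-1.0000; B=V−Δ·S=82.8627
Node (1,1) S=83.4600: V=(p*·0.0000+(1−p*)·16.9174)/1.02=3.1896; Δ=(0.0000−16.9174)/(89.3022−67.6026)=-0.7796; B=V−Δ·S=68.2565
Node (0,0) S=78.0000: V=(p*·3.1896+(1−p*)·19.6827)/1.02=6.2366; Δ=(3.1896−19.6827)/(83.4600−63.1800)=-0.8133; B=V−Δ·S=69.6719
Self-financing check: at every node Δ·S+B equals the discounted successor values.

(0,0): Delta=-0.8133 Bond=69.6719
(1,0): Delta=-1.0000 Bond=82.8627
(1,1): Delta=-0.7796 Bond=68.2565
V0=6.2366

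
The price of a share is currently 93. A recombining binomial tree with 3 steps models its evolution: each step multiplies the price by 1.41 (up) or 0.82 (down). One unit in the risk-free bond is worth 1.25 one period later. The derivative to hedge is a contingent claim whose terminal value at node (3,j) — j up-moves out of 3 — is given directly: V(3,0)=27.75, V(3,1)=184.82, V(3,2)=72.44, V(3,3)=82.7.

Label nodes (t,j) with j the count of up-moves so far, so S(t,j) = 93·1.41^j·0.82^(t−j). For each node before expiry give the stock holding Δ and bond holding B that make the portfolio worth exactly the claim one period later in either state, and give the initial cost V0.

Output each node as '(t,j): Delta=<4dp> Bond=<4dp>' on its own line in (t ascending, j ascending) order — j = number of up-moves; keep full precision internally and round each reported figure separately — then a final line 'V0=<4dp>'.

(0,0): Delta=-0.3198 Bond=77.6638
(1,0): Delta=-0.6989 Bond=125.9887
(1,1): Delta=-0.2378 Bond=86.3230
(2,0): Delta=4.2573 Bond=-152.4405
(2,1): Delta=-1.7714 Bond=272.8073
(2,2): Delta=0.0941 Bond=46.5443
V0=47.9185

No-arbitrage ⇒ martingale measure with p* = (R−d)/(u−d) = 0.7288.
Payoff layer (t=3): V(3,0)=27.7500, V(3,1)=184.8200, V(3,2)=72.4400, V(3,3)=82.7000
  t=2,j=0: stock 62.5332 → up 88.1718 (V=184.8200), down 51.2772 (V=27.7500). Price 113.7798; hedge Δ=4.2573, bond B=-152.4405.
  t=2,j=1: stock 107.5266 → up 151.6125 (V=72.4400), down 88.1718 (V=184.8200). Price 82.3327; hedge Δ=-1.7714, bond B=272.8073.
  t=2,j=2: stock 184.8933 → up 260.6996 (V=82.7000), down 151.6125 (V=72.4400). Price 63.9341; hedge Δ=0.0941, bond B=46.5443.
  t=1,j=0: stock 76.2600 → up 107.5266 (V=82.3327), down 62.5332 (V=113.7798). Price 72.6886; hedge Δ=-0.6989, bond B=125.9887.
  t=1,j=1: stock 131.1300 → up 184.8933 (V=63.9341), down 107.5266 (V=82.3327). Price 55.1389; hedge Δ=-0.2378, bond B=86.3230.
  t=0,j=0: stock 93.0000 → up 131.1300 (V=55.1389), down 76.2600 (V=72.6886). Price 47.9185; hedge Δ=-0.3198, bond B=77.6638.
Self-financing check: at every node Δ·S+B equals the discounted successor values.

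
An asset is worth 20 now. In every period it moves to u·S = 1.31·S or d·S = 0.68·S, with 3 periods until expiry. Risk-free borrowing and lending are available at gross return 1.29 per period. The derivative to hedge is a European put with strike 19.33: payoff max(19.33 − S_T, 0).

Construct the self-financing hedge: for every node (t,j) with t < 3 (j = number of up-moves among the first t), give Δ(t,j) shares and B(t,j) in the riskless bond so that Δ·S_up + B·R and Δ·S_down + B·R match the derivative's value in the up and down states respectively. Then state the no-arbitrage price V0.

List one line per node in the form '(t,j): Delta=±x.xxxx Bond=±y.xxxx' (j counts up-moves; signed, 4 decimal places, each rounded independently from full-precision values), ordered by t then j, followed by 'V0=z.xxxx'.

No-arbitrage ⇒ martingale measure with p* = (R−d)/(u−d) = 0.9683.
Terminal values V(3,·): V(3,0)=13.0414, V(3,1)=7.2151, V(3,2)=0.0000, V(3,3)=0.0000
(2,0): S=9.2480. Δ = (V_up−V_dn)/(S_up−S_dn) = (7.2151−13.0414)/(12.1149−6.2886) = -1.0000. V = [p*·7.2151 + (1−p*)·13.0414]/1.29 = 5.7365. B = V − Δ·S = 14.9845.
(2,1): S=17.8160. Δ = (V_up−V_dn)/(S_up−S_dn) = (0.0000−7.2151)/(23.3390−12.1149) = -0.6428. V = [p*·0.0000 + (1−p*)·7.2151]/1.29 = 0.1776. B = V − Δ·S = 11.6301.
(2,2): S=34.3220. Δ = (V_up−V_dn)/(S_up−S_dn) = (0.0000−0.0000)/(44.9618−23.3390) = 0.0000. V = [p*·0.0000 + (1−p*)·0.0000]/1.29 = 0.0000. B = V − Δ·S = 0.0000.
(1,0): S=13.6000. Δ = (V_up−V_dn)/(S_up−S_dn) = (0.1776−5.7365)/(17.8160−9.2480) = -0.6488. V = [p*·0.1776 + (1−p*)·5.7365]/1.29 = 0.2744. B = V − Δ·S = 9.0982.
(1,1): S=26.2000. Δ = (V_up−V_dn)/(S_up−S_dn) = (0.0000−0.1776)/(34.3220−17.8160) = -0.0108. V = [p*·0.0000 + (1−p*)·0.1776]/1.29 = 0.0044. B = V − Δ·S = 0.2862.
(0,0): S=20.0000. Δ = (V_up−V_dn)/(S_up−S_dn) = (0.0044−0.2744)/(26.2000−13.6000) = -0.0214. V = [p*·0.0044 + (1−p*)·0.2744]/1.29 = 0.0100. B = V − Δ·S = 0.4387.
The time-0 hedge costs 0.0100, which is the no-arbitrage price.

(0,0): Delta=-0.0214 Bond=0.4387
(1,0): Delta=-0.6488 Bond=9.0982
(1,1): Delta=-0.0108 Bond=0.2862
(2,0): Delta=-1.0000 Bond=14.9845
(2,1): Delta=-0.6428 Bond=11.6301
(2,2): Delta=0.0000 Bond=0.0000
V0=0.0100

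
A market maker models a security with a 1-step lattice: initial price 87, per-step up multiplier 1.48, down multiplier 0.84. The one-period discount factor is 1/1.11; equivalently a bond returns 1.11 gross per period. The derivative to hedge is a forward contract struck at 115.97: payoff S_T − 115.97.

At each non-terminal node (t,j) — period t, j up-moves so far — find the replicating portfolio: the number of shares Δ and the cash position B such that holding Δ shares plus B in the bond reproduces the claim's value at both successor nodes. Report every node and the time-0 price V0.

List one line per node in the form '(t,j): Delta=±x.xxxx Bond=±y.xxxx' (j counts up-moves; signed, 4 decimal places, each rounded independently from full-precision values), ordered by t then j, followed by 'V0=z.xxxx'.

(0,0): Delta=1.0000 Bond=-104.4775
V0=-17.4775

Under the risk-neutral measure, an up-move has probability p* = (R−d)/(u−d) = 0.4219 and values discount at R = 1.11.
Terminal values V(1,·): V(1,0)=-42.8900, V(1,1)=12.7900
  t=0,j=0: stock 87.0000 → up 128.7600 (V=12.7900), down 73.0800 (V=-42.8900). Price -17.4775; hedge Δ=1.0000, bond B=-104.4775.
The time-0 hedge costs -17.4775, which is the no-arbitrage price.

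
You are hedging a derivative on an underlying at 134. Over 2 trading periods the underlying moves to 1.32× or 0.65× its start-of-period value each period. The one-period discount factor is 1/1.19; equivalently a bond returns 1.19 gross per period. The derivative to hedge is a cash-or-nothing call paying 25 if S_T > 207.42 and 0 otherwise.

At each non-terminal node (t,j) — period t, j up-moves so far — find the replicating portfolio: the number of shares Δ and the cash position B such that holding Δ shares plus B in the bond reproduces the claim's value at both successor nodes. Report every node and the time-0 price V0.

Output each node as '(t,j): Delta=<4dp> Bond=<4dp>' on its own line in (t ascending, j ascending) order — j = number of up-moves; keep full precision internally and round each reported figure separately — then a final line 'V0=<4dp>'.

(0,0): Delta=0.1886 Bond=-13.8040
(1,0): Delta=0.0000 Bond=0.0000
(1,1): Delta=0.2110 Bond=-20.3813
V0=11.4679

Under the risk-neutral measure, an up-move has probability p* = (R−d)/(u−d) = 0.8060 and values discount at R = 1.19.
Payoff layer (t=2): V(2,0)=0.0000, V(2,1)=0.0000, V(2,2)=25.0000
  t=1,j=0: stock 87.1000 → up 114.9720 (V=0.0000), down 56.6150 (V=0.0000). Price 0.0000; hedge Δ=0.0000, bond B=0.0000.
  t=1,j=1: stock 176.8800 → up 233.4816 (V=25.0000), down 114.9720 (V=0.0000). Price 16.9321; hedge Δ=0.2110, bond B=-20.3813.
  t=0,j=0: stock 134.0000 → up 176.8800 (V=16.9321), down 87.1000 (V=0.0000). Price 11.4679; hedge Δ=0.1886, bond B=-13.8040.
Check: Δ(0,0)·S0 + B(0,0) = 11.4679 = V0.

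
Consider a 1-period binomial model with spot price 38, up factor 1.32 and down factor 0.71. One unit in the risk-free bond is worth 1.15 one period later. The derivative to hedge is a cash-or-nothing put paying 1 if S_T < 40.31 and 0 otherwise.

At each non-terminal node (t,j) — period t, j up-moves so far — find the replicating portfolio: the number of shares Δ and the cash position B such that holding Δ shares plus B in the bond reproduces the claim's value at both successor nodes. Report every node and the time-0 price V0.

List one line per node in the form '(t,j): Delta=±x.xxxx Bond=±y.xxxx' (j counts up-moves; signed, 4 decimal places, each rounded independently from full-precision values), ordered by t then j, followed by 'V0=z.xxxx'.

Since d<R<u, set p* = (R−d)/(u−d) = 0.7213; price each node as the discounted p*-expectation of its children.
Terminal values V(1,·): V(1,0)=1.0000, V(1,1)=0.0000
  t=0,j=0: stock 38.0000 → up 50.1600 (V=0.0000), down 26.9800 (V=1.0000). Price 0.2423; hedge Δ=-0.0431, bond B=1.8817.
The time-0 hedge costs 0.2423, which is the no-arbitrage price.

(0,0): Delta=-0.0431 Bond=1.8817
V0=0.2423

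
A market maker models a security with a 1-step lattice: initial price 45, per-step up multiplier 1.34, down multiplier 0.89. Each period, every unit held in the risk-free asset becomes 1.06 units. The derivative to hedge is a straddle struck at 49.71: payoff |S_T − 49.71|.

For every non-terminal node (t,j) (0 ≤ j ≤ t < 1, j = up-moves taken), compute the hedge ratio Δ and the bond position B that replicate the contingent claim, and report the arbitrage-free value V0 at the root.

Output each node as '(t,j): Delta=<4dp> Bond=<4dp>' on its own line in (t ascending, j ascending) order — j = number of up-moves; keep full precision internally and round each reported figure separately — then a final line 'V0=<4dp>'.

(0,0): Delta=0.0459 Bond=7.3780
V0=9.4447

Since d<R<u, set p* = (R−d)/(u−d) = 0.3778; price each node as the discounted p*-expectation of its children.
Terminal values V(1,·): V(1,0)=9.6600, V(1,1)=10.5900
Node (0,0) S=45.0000: V=(p*·10.5900+(1−p*)·9.6600)/1.06=9.4447; Δ=(10.5900−9.6600)/(60.3000−40.0500)=0.0459; B=V−Δ·S=7.3780
The time-0 hedge costs 9.4447, which is the no-arbitrage price.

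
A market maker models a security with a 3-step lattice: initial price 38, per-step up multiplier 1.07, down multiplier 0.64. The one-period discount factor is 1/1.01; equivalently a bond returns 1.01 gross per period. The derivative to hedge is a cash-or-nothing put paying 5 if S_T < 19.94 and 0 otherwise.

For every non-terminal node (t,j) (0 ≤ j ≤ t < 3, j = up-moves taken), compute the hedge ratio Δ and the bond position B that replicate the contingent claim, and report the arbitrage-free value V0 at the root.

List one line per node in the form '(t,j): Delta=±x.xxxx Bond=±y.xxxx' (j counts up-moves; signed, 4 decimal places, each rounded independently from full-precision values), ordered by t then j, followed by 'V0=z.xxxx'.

(0,0): Delta=-0.0720 Bond=2.9943
(1,0): Delta=-0.4073 Bond=11.1788
(1,1): Delta=-0.0395 Bond=1.7019
(2,0): Delta=0.0000 Bond=4.9505
(2,1): Delta=-0.4468 Bond=12.3187
(2,2): Delta=0.0000 Bond=0.0000
V0=0.2571

Since d<R<u, set p* = (R−d)/(u−d) = 0.8605; price each node as the discounted p*-expectation of its children.
At expiry t=3: V(3,0)=5.0000, V(3,1)=5.0000, V(3,2)=0.0000, V(3,3)=0.0000
  t=2,j=0: stock 15.5648 → up 16.6543 (V=5.0000), down 9.9615 (V=5.0000). Price 4.9505; hedge Δ=0.0000, bond B=4.9505.
  t=2,j=1: stock 26.0224 → up 27.8440 (V=0.0000), down 16.6543 (V=5.0000). Price 0.6908; hedge Δ=-0.4468, bond B=12.3187.
  t=2,j=2: stock 43.5062 → up 46.5516 (V=0.0000), down 27.8440 (V=0.0000). Price 0.0000; hedge Δ=0.0000, bond B=0.0000.
  t=1,j=0: stock 24.3200 → up 26.0224 (V=0.6908), down 15.5648 (V=4.9505). Price 1.2724; hedge Δ=-0.4073, bond B=11.1788.
  t=1,j=1: stock 40.6600 → up 43.5062 (V=0.0000), down 26.0224 (V=0.6908). Price 0.0954; hedge Δ=-0.0395, bond B=1.7019.
  t=0,j=0: stock 38.0000 → up 40.6600 (V=0.0954), down 24.3200 (V=1.2724). Price 0.2571; hedge Δ=-0.0720, bond B=2.9943.
Root portfolio cost Δ·38+B reproduces V0=0.2571.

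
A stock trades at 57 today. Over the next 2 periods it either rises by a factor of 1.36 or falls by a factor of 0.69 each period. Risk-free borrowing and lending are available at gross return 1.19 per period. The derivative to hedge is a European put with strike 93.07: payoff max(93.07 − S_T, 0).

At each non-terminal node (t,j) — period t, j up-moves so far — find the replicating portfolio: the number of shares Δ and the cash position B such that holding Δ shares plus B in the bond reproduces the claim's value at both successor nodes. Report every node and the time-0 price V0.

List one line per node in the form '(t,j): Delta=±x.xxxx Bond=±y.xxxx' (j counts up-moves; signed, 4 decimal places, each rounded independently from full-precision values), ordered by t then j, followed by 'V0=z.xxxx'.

No-arbitrage ⇒ martingale measure with p* = (R−d)/(u−d) = 0.7463.
At expiry t=2: V(2,0)=65.9323, V(2,1)=39.5812, V(2,2)=0.0000
  t=1,j=0: stock 39.3300 → up 53.4888 (V=39.5812), down 27.1377 (V=65.9323). Price 38.8801; hedge Δ=-1.0000, bond B=78.2101.
  t=1,j=1: stock 77.5200 → up 105.4272 (V=0.0000), down 53.4888 (V=39.5812). Price 8.4395; hedge Δ=-0.7621, bond B=67.5159.
  t=0,j=0: stock 57.0000 → up 77.5200 (V=8.4395), down 39.3300 (V=38.8801). Price 13.5825; hedge Δ=-0.7971, bond B=59.0163.
The time-0 hedge costs 13.5825, which is the no-arbitrage price.

(0,0): Delta=-0.7971 Bond=59.0163
(1,0): Delta=-1.0000 Bond=78.2101
(1,1): Delta=-0.7621 Bond=67.5159
V0=13.5825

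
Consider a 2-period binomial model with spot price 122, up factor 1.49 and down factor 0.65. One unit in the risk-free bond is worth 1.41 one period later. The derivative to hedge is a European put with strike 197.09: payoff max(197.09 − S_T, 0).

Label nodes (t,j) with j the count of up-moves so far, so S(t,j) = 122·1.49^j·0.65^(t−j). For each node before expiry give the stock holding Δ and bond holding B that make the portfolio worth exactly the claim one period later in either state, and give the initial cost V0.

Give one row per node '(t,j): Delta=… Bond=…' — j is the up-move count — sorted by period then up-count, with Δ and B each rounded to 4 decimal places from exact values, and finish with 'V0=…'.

Risk-neutral probability p* = (R−d)/(u−d) = (1.41−0.65)/(1.49−0.65) = 0.9048.
Payoff layer (t=2): V(2,0)=145.5450, V(2,1)=78.9330, V(2,2)=0.0000
  t=1,j=0: stock 79.3000 → up 118.1570 (V=78.9330), down 51.5450 (V=145.5450). Price 60.4801; hedge Δ=-1.0000, bond B=139.7801.
  t=1,j=1: stock 181.7800 → up 270.8522 (V=0.0000), down 118.1570 (V=78.9330). Price 5.3315; hedge Δ=-0.5169, bond B=99.2994.
  t=0,j=0: stock 122.0000 → up 181.7800 (V=5.3315), down 79.3000 (V=60.4801). Price 7.5062; hedge Δ=-0.5381, bond B=73.1593.
Self-financing check: at every node Δ·S+B equals the discounted successor values.

(0,0): Delta=-0.5381 Bond=73.1593
(1,0): Delta=-1.0000 Bond=139.7801
(1,1): Delta=-0.5169 Bond=99.2994
V0=7.5062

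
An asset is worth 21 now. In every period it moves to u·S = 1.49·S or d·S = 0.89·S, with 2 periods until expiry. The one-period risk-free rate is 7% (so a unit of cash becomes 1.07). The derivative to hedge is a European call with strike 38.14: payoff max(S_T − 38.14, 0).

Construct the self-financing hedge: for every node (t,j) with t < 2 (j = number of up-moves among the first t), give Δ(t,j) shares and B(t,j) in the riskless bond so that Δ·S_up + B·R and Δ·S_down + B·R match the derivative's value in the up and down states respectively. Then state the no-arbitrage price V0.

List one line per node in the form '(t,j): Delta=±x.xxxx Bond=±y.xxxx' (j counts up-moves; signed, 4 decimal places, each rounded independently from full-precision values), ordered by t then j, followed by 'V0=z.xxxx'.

(0,0): Delta=0.1887 Bond=-3.2968
(1,0): Delta=0.0000 Bond=0.0000
(1,1): Delta=0.4518 Bond=-11.7587
V0=0.6668

No-arbitrage ⇒ martingale measure with p* = (R−d)/(u−d) = 0.3000.
Terminal payoffs: V(2,0)=0.0000, V(2,1)=0.0000, V(2,2)=8.4821
Node (1,0) S=18.6900: V=(p*·0.0000+(1−p*)·0.0000)/1.07=0.0000; Δ=(0.0000−0.0000)/(27.8481−16.6341)=0.0000; B=V−Δ·S=0.0000
Node (1,1) S=31.2900: V=(p*·8.4821+(1−p*)·0.0000)/1.07=2.3782; Δ=(8.4821−0.0000)/(46.6221−27.8481)=0.4518; B=V−Δ·S=-11.7587
Node (0,0) S=21.0000: V=(p*·2.3782+(1−p*)·0.0000)/1.07=0.6668; Δ=(2.3782−0.0000)/(31.2900−18.6900)=0.1887; B=V−Δ·S=-3.2968
Self-financing check: at every node Δ·S+B equals the discounted successor values.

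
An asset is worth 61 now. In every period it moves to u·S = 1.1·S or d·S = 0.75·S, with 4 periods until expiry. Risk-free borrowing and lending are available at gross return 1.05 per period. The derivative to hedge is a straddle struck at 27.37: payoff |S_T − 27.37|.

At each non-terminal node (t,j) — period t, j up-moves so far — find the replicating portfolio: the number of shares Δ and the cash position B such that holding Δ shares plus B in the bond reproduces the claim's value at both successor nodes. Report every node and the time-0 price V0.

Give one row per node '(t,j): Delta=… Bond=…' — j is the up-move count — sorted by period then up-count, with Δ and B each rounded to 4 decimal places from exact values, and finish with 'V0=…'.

(0,0): Delta=0.9981 Bond=-22.3957
(1,0): Delta=0.9813 Bond=-22.7491
(1,1): Delta=1.0000 Bond=-23.6432
(2,0): Delta=0.8172 Bond=-18.2532
(2,1): Delta=1.0000 Bond=-24.8254
(2,2): Delta=1.0000 Bond=-24.8254
(3,0): Delta=-0.7918 Bond=22.2389
(3,1): Delta=1.0000 Bond=-26.0667
(3,2): Delta=1.0000 Bond=-26.0667
(3,3): Delta=1.0000 Bond=-26.0667
V0=38.4882

The replicating-portfolio and risk-neutral prices coincide; use p* = (1.05−0.75)/(1.1−0.75) = 0.8571 for the latter.
Terminal values V(4,·): V(4,0)=8.0692, V(4,1)=0.9378, V(4,2)=14.1481, V(4,3)=33.5233, V(4,4)=61.9401
(3,0): S=25.7344. Δ = (V_up−V_dn)/(S_up−S_dn) = (0.9378−8.0692)/(28.3078−19.3008) = -0.7918. V = [p*·0.9378 + (1−p*)·8.0692]/1.05 = 1.8634. B = V − Δ·S = 22.2389.
(3,1): S=37.7438. Δ = (V_up−V_dn)/(S_up−S_dn) = (14.1481−0.9378)/(41.5181−28.3078) = 1.0000. V = [p*·14.1481 + (1−p*)·0.9378]/1.05 = 11.6771. B = V − Δ·S = -26.0667.
(3,2): S=55.3575. Δ = (V_up−V_dn)/(S_up−S_dn) = (33.5233−14.1481)/(60.8933−41.5181) = 1.0000. V = [p*·33.5233 + (1−p*)·14.1481]/1.05 = 29.2908. B = V − Δ·S = -26.0667.
(3,3): S=81.1910. Δ = (V_up−V_dn)/(S_up−S_dn) = (61.9401−33.5233)/(89.3101−60.8933) = 1.0000. V = [p*·61.9401 + (1−p*)·33.5233]/1.05 = 55.1243. B = V − Δ·S = -26.0667.
(2,0): S=34.3125. Δ = (V_up−V_dn)/(S_up−S_dn) = (11.6771−1.8634)/(37.7438−25.7344) = 0.8172. V = [p*·11.6771 + (1−p*)·1.8634]/1.05 = 9.7858. B = V − Δ·S = -18.2532.
(2,1): S=50.3250. Δ = (V_up−V_dn)/(S_up−S_dn) = (29.2908−11.6771)/(55.3575−37.7438) = 1.0000. V = [p*·29.2908 + (1−p*)·11.6771]/1.05 = 25.4996. B = V − Δ·S = -24.8254.
(2,2): S=73.8100. Δ = (V_up−V_dn)/(S_up−S_dn) = (55.1243−29.2908)/(81.1910−55.3575) = 1.0000. V = [p*·55.1243 + (1−p*)·29.2908]/1.05 = 48.9846. B = V − Δ·S = -24.8254.
(1,0): S=45.7500. Δ = (V_up−V_dn)/(S_up−S_dn) = (25.4996−9.7858)/(50.3250−34.3125) = 0.9813. V = [p*·25.4996 + (1−p*)·9.7858]/1.05 = 22.1474. B = V − Δ·S = -22.7491.
(1,1): S=67.1000. Δ = (V_up−V_dn)/(S_up−S_dn) = (48.9846−25.4996)/(73.8100−50.3250) = 1.0000. V = [p*·48.9846 + (1−p*)·25.4996]/1.05 = 43.4568. B = V − Δ·S = -23.6432.
(0,0): S=61.0000. Δ = (V_up−V_dn)/(S_up−S_dn) = (43.4568−22.1474)/(67.1000−45.7500) = 0.9981. V = [p*·43.4568 + (1−p*)·22.1474]/1.05 = 38.4882. B = V − Δ·S = -22.3957.
The time-0 hedge costs 38.4882, which is the no-arbitrage price.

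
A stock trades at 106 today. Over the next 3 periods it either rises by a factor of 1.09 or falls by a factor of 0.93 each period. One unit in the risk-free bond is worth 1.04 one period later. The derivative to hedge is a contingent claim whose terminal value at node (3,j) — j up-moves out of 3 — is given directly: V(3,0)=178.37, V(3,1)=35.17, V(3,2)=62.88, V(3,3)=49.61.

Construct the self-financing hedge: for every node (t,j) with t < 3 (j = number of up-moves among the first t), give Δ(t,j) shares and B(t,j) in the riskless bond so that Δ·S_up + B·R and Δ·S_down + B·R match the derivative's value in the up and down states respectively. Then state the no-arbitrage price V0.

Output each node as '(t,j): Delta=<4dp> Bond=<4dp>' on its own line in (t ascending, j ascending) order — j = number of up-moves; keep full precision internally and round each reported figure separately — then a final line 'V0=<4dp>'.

The replicating-portfolio and risk-neutral prices coincide; use p* = (1.04−0.93)/(1.09−0.93) = 0.6875 for the latter.
Terminal payoffs: V(3,0)=178.3700, V(3,1)=35.1700, V(3,2)=62.8800, V(3,3)=49.6100
Node (2,0) S=91.6794: V=(p*·35.1700+(1−p*)·178.3700)/1.04=76.8462; Δ=(35.1700−178.3700)/(99.9305−85.2618)=-9.7623; B=V−Δ·S=971.8462
Node (2,1) S=107.4522: V=(p*·62.8800+(1−p*)·35.1700)/1.04=52.1352; Δ=(62.8800−35.1700)/(117.1229−99.9305)=1.6118; B=V−Δ·S=-121.0523
Node (2,2) S=125.9386: V=(p*·49.6100+(1−p*)·62.8800)/1.04=51.6893; Δ=(49.6100−62.8800)/(137.2731−117.1229)=-0.6586; B=V−Δ·S=134.6268
Node (1,0) S=98.5800: V=(p*·52.1352+(1−p*)·76.8462)/1.04=57.5552; Δ=(52.1352−76.8462)/(107.4522−91.6794)=-1.5667; B=V−Δ·S=211.9985
Node (1,1) S=115.5400: V=(p*·51.6893+(1−p*)·52.1352)/1.04=49.8352; Δ=(51.6893−52.1352)/(125.9386−107.4522)=-0.0241; B=V−Δ·S=52.6222
Node (0,0) S=106.0000: V=(p*·49.8352+(1−p*)·57.5552)/1.04=50.2382; Δ=(49.8352−57.5552)/(115.5400−98.5800)=-0.4552; B=V−Δ·S=98.4878
Check: Δ(0,0)·S0 + B(0,0) = 50.2382 = V0.

(0,0): Delta=-0.4552 Bond=98.4878
(1,0): Delta=-1.5667 Bond=211.9985
(1,1): Delta=-0.0241 Bond=52.6222
(2,0): Delta=-9.7623 Bond=971.8462
(2,1): Delta=1.6118 Bond=-121.0523
(2,2): Delta=-0.6586 Bond=134.6268
V0=50.2382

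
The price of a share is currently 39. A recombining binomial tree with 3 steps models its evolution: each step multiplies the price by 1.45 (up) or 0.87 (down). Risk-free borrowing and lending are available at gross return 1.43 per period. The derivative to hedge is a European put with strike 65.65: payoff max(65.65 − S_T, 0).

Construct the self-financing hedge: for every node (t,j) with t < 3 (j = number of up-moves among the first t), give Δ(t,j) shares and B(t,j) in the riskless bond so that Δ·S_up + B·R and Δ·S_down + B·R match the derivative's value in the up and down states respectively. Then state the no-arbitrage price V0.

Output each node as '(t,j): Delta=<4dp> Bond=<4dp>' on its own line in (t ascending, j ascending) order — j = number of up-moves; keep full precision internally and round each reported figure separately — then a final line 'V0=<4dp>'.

(0,0): Delta=-0.0333 Bond=1.3273
(1,0): Delta=-0.8049 Bond=28.0759
(1,1): Delta=-0.0168 Bond=0.9632
(2,0): Delta=-1.0000 Bond=45.9091
(2,1): Delta=-0.8007 Bond=39.9428
(2,2): Delta=0.0000 Bond=0.0000
V0=0.0275

No-arbitrage ⇒ martingale measure with p* = (R−d)/(u−d) = 0.9655.
At expiry t=3: V(3,0)=39.9684, V(3,1)=22.8473, V(3,2)=0.0000, V(3,3)=0.0000
Node (2,0) S=29.5191: V=(p*·22.8473+(1−p*)·39.9684)/1.43=16.3900; Δ=(22.8473−39.9684)/(42.8027−25.6816)=-1.0000; B=V−Δ·S=45.9091
Node (2,1) S=49.1985: V=(p*·0.0000+(1−p*)·22.8473)/1.43=0.5509; Δ=(0.0000−22.8473)/(71.3378−42.8027)=-0.8007; B=V−Δ·S=39.9428
Node (2,2) S=81.9975: V=(p*·0.0000+(1−p*)·0.0000)/1.43=0.0000; Δ=(0.0000−0.0000)/(118.8964−71.3378)=0.0000; B=V−Δ·S=0.0000
Node (1,0) S=33.9300: V=(p*·0.5509+(1−p*)·16.3900)/1.43=0.7672; Δ=(0.5509−16.3900)/(49.1985−29.5191)=-0.8049; B=V−Δ·S=28.0759
Node (1,1) S=56.5500: V=(p*·0.0000+(1−p*)·0.5509)/1.43=0.0133; Δ=(0.0000−0.5509)/(81.9975−49.1985)=-0.0168; B=V−Δ·S=0.9632
Node (0,0) S=39.0000: V=(p*·0.0133+(1−p*)·0.7672)/1.43=0.0275; Δ=(0.0133−0.7672)/(56.5500−33.9300)=-0.0333; B=V−Δ·S=1.3273
The time-0 hedge costs 0.0275, which is the no-arbitrage price.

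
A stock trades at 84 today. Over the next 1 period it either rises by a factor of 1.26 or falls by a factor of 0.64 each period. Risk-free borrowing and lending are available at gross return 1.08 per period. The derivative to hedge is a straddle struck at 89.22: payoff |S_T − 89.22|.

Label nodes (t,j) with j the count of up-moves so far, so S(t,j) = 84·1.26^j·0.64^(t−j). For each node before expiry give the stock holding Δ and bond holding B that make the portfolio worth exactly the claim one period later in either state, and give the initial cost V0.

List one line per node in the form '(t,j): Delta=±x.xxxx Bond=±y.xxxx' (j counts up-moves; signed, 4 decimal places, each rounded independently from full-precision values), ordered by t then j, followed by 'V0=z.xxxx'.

(0,0): Delta=-0.3618 Bond=50.8405
V0=20.4534

Risk-neutral probability p* = (R−d)/(u−d) = (1.08−0.64)/(1.26−0.64) = 0.7097.
Terminal payoffs: V(1,0)=35.4600, V(1,1)=16.6200
  t=0,j=0: stock 84.0000 → up 105.8400 (V=16.6200), down 53.7600 (V=35.4600). Price 20.4534; hedge Δ=-0.3618, bond B=50.8405.
Each (Δ,B) replicates both successor values, so the strategy is self-financing and V0 is arbitrage-free.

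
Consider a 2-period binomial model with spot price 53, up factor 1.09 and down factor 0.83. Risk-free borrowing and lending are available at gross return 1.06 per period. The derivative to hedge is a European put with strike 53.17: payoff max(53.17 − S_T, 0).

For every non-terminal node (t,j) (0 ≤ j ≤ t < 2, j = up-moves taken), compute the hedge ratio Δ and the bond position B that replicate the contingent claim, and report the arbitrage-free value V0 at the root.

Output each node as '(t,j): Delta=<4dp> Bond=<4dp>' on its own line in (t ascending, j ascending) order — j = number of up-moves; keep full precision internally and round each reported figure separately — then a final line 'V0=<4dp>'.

Risk-neutral probability p* = (R−d)/(u−d) = (1.06−0.83)/(1.09−0.83) = 0.8846.
Terminal values V(2,·): V(2,0)=16.6583, V(2,1)=5.2209, V(2,2)=0.0000
  t=1,j=0: stock 43.9900 → up 47.9491 (V=5.2209), down 36.5117 (V=16.6583). Price 6.1704; hedge Δ=-1.0000, bond B=50.1604.
  t=1,j=1: stock 57.7700 → up 62.9693 (V=0.0000), down 47.9491 (V=5.2209). Price 0.5683; hedge Δ=-0.3476, bond B=20.6487.
  t=0,j=0: stock 53.0000 → up 57.7700 (V=0.5683), down 43.9900 (V=6.1704). Price 1.1459; hedge Δ=-0.4065, bond B=22.6924.
Each (Δ,B) replicates both successor values, so the strategy is self-financing and V0 is arbitrage-free.

(0,0): Delta=-0.4065 Bond=22.6924
(1,0): Delta=-1.0000 Bond=50.1604
(1,1): Delta=-0.3476 Bond=20.6487
V0=1.1459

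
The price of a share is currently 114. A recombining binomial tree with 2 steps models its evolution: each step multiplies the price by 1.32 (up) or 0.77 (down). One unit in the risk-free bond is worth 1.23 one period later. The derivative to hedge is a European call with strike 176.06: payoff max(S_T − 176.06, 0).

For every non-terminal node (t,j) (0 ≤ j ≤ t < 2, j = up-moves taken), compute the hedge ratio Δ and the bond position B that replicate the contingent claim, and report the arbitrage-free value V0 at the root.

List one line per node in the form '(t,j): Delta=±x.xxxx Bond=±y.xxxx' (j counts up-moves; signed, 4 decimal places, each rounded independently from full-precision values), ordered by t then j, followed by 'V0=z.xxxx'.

The replicating-portfolio and risk-neutral prices coincide; use p* = (1.23−0.77)/(1.32−0.77) = 0.8364 for the latter.
Terminal values V(2,·): V(2,0)=0.0000, V(2,1)=0.0000, V(2,2)=22.5736
Node (1,0) S=87.7800: V=(p*·0.0000+(1−p*)·0.0000)/1.23=0.0000; Δ=(0.0000−0.0000)/(115.8696−67.5906)=0.0000; B=V−Δ·S=0.0000
Node (1,1) S=150.4800: V=(p*·22.5736+(1−p*)·0.0000)/1.23=15.3494; Δ=(22.5736−0.0000)/(198.6336−115.8696)=0.2727; B=V−Δ·S=-25.6935
Node (0,0) S=114.0000: V=(p*·15.3494+(1−p*)·0.0000)/1.23=10.4371; Δ=(15.3494−0.0000)/(150.4800−87.7800)=0.2448; B=V−Δ·S=-17.4708
Self-financing check: at every node Δ·S+B equals the discounted successor values.

(0,0): Delta=0.2448 Bond=-17.4708
(1,0): Delta=0.0000 Bond=0.0000
(1,1): Delta=0.2727 Bond=-25.6935
V0=10.4371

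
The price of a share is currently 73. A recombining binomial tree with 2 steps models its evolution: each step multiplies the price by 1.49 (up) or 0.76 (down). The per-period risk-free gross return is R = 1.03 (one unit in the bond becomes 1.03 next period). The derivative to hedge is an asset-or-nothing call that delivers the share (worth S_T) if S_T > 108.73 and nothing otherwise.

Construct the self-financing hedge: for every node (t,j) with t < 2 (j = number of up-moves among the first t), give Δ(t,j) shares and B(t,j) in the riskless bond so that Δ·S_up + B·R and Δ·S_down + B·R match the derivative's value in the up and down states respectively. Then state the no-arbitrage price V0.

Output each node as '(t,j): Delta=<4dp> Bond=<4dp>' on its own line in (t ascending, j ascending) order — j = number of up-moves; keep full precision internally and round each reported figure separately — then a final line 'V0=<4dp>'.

(0,0): Delta=1.0921 Bond=-58.8237
(1,0): Delta=0.0000 Bond=0.0000
(1,1): Delta=2.0411 Bond=-163.8132
V0=20.8979

Since d<R<u, set p* = (R−d)/(u−d) = 0.3699; price each node as the discounted p*-expectation of its children.
Terminal values V(2,·): V(2,0)=0.0000, V(2,1)=0.0000, V(2,2)=162.0673
Node (1,0) S=55.4800: V=(p*·0.0000+(1−p*)·0.0000)/1.03=0.0000; Δ=(0.0000−0.0000)/(82.6652−42.1648)=0.0000; B=V−Δ·S=0.0000
Node (1,1) S=108.7700: V=(p*·162.0673+(1−p*)·0.0000)/1.03=58.1968; Δ=(162.0673−0.0000)/(162.0673−82.6652)=2.0411; B=V−Δ·S=-163.8132
Node (0,0) S=73.0000: V=(p*·58.1968+(1−p*)·0.0000)/1.03=20.8979; Δ=(58.1968−0.0000)/(108.7700−55.4800)=1.0921; B=V−Δ·S=-58.8237
Check: Δ(0,0)·S0 + B(0,0) = 20.8979 = V0.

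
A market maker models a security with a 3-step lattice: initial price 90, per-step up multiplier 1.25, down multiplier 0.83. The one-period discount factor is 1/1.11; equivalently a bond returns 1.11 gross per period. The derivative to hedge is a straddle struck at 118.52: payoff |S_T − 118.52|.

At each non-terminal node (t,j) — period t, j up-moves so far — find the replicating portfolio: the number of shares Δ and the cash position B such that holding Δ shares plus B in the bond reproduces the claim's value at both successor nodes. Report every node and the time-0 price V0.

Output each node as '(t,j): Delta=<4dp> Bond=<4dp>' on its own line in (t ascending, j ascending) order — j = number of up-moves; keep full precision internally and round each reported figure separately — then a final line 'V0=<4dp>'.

Since d<R<u, set p* = (R−d)/(u−d) = 0.6667; price each node as the discounted p*-expectation of its children.
Terminal payoffs: V(3,0)=67.0592, V(3,1)=41.0187, V(3,2)=1.8012, V(3,3)=57.2613
Node (2,0) S=62.0010: V=(p*·41.0187+(1−p*)·67.0592)/1.11=44.7738; Δ=(41.0187−67.0592)/(77.5012−51.4608)=-1.0000; B=V−Δ·S=106.7748
Node (2,1) S=93.3750: V=(p*·1.8012+(1−p*)·41.0187)/1.11=13.3998; Δ=(1.8012−41.0187)/(116.7188−77.5012)=-1.0000; B=V−Δ·S=106.7748
Node (2,2) S=140.6250: V=(p*·57.2613+(1−p*)·1.8012)/1.11=34.9321; Δ=(57.2613−1.8012)/(175.7812−116.7188)=0.9390; B=V−Δ·S=-97.1156
Node (1,0) S=74.7000: V=(p*·13.3998+(1−p*)·44.7738)/1.11=21.4935; Δ=(13.3998−44.7738)/(93.3750−62.0010)=-1.0000; B=V−Δ·S=96.1935
Node (1,1) S=112.5000: V=(p*·34.9321+(1−p*)·13.3998)/1.11=25.0042; Δ=(34.9321−13.3998)/(140.6250−93.3750)=0.4557; B=V−Δ·S=-26.2632
Node (0,0) S=90.0000: V=(p*·25.0042+(1−p*)·21.4935)/1.11=21.4720; Δ=(25.0042−21.4935)/(112.5000−74.7000)=0.0929; B=V−Δ·S=13.1133
Root portfolio cost Δ·90+B reproduces V0=21.4720.

(0,0): Delta=0.0929 Bond=13.1133
(1,0): Delta=-1.0000 Bond=96.1935
(1,1): Delta=0.4557 Bond=-26.2632
(2,0): Delta=-1.0000 Bond=106.7748
(2,1): Delta=-1.0000 Bond=106.7748
(2,2): Delta=0.9390 Bond=-97.1156
V0=21.4720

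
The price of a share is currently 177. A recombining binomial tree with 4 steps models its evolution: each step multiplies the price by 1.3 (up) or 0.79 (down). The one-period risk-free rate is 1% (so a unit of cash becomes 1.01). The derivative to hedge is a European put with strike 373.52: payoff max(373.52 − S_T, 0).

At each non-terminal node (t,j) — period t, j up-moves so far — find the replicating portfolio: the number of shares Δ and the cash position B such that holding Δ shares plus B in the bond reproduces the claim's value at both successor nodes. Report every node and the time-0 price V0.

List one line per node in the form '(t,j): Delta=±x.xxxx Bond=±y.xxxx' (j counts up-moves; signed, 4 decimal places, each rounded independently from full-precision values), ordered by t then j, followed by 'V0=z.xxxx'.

Since d<R<u, set p* = (R−d)/(u−d) = 0.4314; price each node as the discounted p*-expectation of its children.
At expiry t=4: V(4,0)=304.5784, V(4,1)=260.0717, V(4,2)=186.8330, V(4,3)=66.3135, V(4,4)=0.0000
Node (3,0) S=87.2679: V=(p*·260.0717+(1−p*)·304.5784)/1.01=282.5539; Δ=(260.0717−304.5784)/(113.4483−68.9416)=-1.0000; B=V−Δ·S=369.8218
Node (3,1) S=143.6054: V=(p*·186.8330+(1−p*)·260.0717)/1.01=226.2164; Δ=(186.8330−260.0717)/(186.6870−113.4483)=-1.0000; B=V−Δ·S=369.8218
Node (3,2) S=236.3127: V=(p*·66.3135+(1−p*)·186.8330)/1.01=133.5091; Δ=(66.3135−186.8330)/(307.2065−186.6870)=-1.0000; B=V−Δ·S=369.8218
Node (3,3) S=388.8690: V=(p*·0.0000+(1−p*)·66.3135)/1.01=37.3343; Δ=(0.0000−66.3135)/(505.5297−307.2065)=-0.3344; B=V−Δ·S=167.3608
Node (2,0) S=110.4657: V=(p*·226.2164+(1−p*)·282.5539)/1.01=255.6945; Δ=(226.2164−282.5539)/(143.6054−87.2679)=-1.0000; B=V−Δ·S=366.1602
Node (2,1) S=181.7790: V=(p*·133.5091+(1−p*)·226.2164)/1.01=184.3812; Δ=(133.5091−226.2164)/(236.3127−143.6054)=-1.0000; B=V−Δ·S=366.1602
Node (2,2) S=299.1300: V=(p*·37.3343+(1−p*)·133.5091)/1.01=91.1108; Δ=(37.3343−133.5091)/(388.8690−236.3127)=-0.6304; B=V−Δ·S=279.6888
Node (1,0) S=139.8300: V=(p*·184.3812+(1−p*)·255.6945)/1.01=222.7048; Δ=(184.3812−255.6945)/(181.7790−110.4657)=-1.0000; B=V−Δ·S=362.5348
Node (1,1) S=230.1000: V=(p*·91.1108+(1−p*)·184.3812)/1.01=142.7197; Δ=(91.1108−184.3812)/(299.1300−181.7790)=-0.7948; B=V−Δ·S=325.6028
Node (0,0) S=177.0000: V=(p*·142.7197+(1−p*)·222.7048)/1.01=186.3381; Δ=(142.7197−222.7048)/(230.1000−139.8300)=-0.8861; B=V−Δ·S=343.1716
Each (Δ,B) replicates both successor values, so the strategy is self-financing and V0 is arbitrage-free.

(0,0): Delta=-0.8861 Bond=343.1716
(1,0): Delta=-1.0000 Bond=362.5348
(1,1): Delta=-0.7948 Bond=325.6028
(2,0): Delta=-1.0000 Bond=366.1602
(2,1): Delta=-1.0000 Bond=366.1602
(2,2): Delta=-0.6304 Bond=279.6888
(3,0): Delta=-1.0000 Bond=369.8218
(3,1): Delta=-1.0000 Bond=369.8218
(3,2): Delta=-1.0000 Bond=369.8218
(3,3): Delta=-0.3344 Bond=167.3608
V0=186.3381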